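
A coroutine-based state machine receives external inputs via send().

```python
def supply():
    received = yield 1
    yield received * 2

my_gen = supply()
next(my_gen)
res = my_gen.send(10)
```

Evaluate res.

Step 1: next(my_gen) advances to first yield, producing 1.
Step 2: send(10) resumes, received = 10.
Step 3: yield received * 2 = 10 * 2 = 20.
Therefore res = 20.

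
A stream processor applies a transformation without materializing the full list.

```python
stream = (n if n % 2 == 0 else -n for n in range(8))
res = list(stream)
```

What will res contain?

Step 1: For each n in range(8), yield n if even, else -n:
  n=0: even, yield 0
  n=1: odd, yield -1
  n=2: even, yield 2
  n=3: odd, yield -3
  n=4: even, yield 4
  n=5: odd, yield -5
  n=6: even, yield 6
  n=7: odd, yield -7
Therefore res = [0, -1, 2, -3, 4, -5, 6, -7].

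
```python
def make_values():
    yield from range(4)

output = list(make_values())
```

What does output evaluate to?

Step 1: yield from delegates to the iterable, yielding each element.
Step 2: Collected values: [0, 1, 2, 3].
Therefore output = [0, 1, 2, 3].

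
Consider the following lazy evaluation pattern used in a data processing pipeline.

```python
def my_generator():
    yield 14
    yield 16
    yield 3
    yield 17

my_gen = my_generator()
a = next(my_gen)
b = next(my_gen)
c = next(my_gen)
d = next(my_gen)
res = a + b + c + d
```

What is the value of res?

Step 1: Create generator and consume all values:
  a = next(my_gen) = 14
  b = next(my_gen) = 16
  c = next(my_gen) = 3
  d = next(my_gen) = 17
Step 2: res = 14 + 16 + 3 + 17 = 50.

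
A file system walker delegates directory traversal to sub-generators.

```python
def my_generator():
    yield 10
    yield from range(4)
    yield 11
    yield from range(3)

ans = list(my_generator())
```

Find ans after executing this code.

Step 1: Trace yields in order:
  yield 10
  yield 0
  yield 1
  yield 2
  yield 3
  yield 11
  yield 0
  yield 1
  yield 2
Therefore ans = [10, 0, 1, 2, 3, 11, 0, 1, 2].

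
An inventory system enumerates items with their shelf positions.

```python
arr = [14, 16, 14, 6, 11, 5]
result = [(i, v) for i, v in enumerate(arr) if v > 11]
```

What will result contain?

Step 1: Filter enumerate([14, 16, 14, 6, 11, 5]) keeping v > 11:
  (0, 14): 14 > 11, included
  (1, 16): 16 > 11, included
  (2, 14): 14 > 11, included
  (3, 6): 6 <= 11, excluded
  (4, 11): 11 <= 11, excluded
  (5, 5): 5 <= 11, excluded
Therefore result = [(0, 14), (1, 16), (2, 14)].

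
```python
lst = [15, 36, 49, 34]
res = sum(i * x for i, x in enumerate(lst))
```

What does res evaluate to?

Step 1: Compute i * x for each (i, x) in enumerate([15, 36, 49, 34]):
  i=0, x=15: 0*15 = 0
  i=1, x=36: 1*36 = 36
  i=2, x=49: 2*49 = 98
  i=3, x=34: 3*34 = 102
Step 2: sum = 0 + 36 + 98 + 102 = 236.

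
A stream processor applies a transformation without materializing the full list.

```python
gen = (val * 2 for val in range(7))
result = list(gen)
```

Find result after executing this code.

Step 1: For each val in range(7), compute val*2:
  val=0: 0*2 = 0
  val=1: 1*2 = 2
  val=2: 2*2 = 4
  val=3: 3*2 = 6
  val=4: 4*2 = 8
  val=5: 5*2 = 10
  val=6: 6*2 = 12
Therefore result = [0, 2, 4, 6, 8, 10, 12].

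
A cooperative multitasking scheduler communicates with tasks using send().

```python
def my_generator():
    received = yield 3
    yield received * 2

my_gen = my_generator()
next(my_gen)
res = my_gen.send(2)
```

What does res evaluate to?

Step 1: next(my_gen) advances to first yield, producing 3.
Step 2: send(2) resumes, received = 2.
Step 3: yield received * 2 = 2 * 2 = 4.
Therefore res = 4.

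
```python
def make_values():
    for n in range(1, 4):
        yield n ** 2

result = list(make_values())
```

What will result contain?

Step 1: For each n in range(1, 4), yield n**2:
  n=1: yield 1**2 = 1
  n=2: yield 2**2 = 4
  n=3: yield 3**2 = 9
Therefore result = [1, 4, 9].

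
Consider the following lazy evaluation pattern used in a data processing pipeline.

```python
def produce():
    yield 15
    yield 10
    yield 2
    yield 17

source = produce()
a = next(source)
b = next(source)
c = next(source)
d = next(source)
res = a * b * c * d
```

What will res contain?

Step 1: Create generator and consume all values:
  a = next(source) = 15
  b = next(source) = 10
  c = next(source) = 2
  d = next(source) = 17
Step 2: res = 15 * 10 * 2 * 17 = 5100.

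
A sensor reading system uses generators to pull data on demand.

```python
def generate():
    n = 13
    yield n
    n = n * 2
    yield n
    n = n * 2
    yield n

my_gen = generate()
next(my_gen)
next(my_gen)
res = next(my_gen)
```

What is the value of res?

Step 1: Trace through generator execution:
  Yield 1: n starts at 13, yield 13
  Yield 2: n = 13 * 2 = 26, yield 26
  Yield 3: n = 26 * 2 = 52, yield 52
Step 2: First next() gets 13, second next() gets the second value, third next() yields 52.
Therefore res = 52.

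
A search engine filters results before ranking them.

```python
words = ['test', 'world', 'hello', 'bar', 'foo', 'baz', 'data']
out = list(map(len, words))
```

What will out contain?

Step 1: Map len() to each word:
  'test' -> 4
  'world' -> 5
  'hello' -> 5
  'bar' -> 3
  'foo' -> 3
  'baz' -> 3
  'data' -> 4
Therefore out = [4, 5, 5, 3, 3, 3, 4].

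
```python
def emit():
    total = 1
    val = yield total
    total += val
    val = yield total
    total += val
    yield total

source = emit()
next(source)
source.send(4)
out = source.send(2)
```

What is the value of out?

Step 1: next() -> yield total=1.
Step 2: send(4) -> val=4, total = 1+4 = 5, yield 5.
Step 3: send(2) -> val=2, total = 5+2 = 7, yield 7.
Therefore out = 7.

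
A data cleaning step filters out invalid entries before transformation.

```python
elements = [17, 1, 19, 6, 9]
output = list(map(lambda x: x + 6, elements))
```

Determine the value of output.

Step 1: Apply lambda x: x + 6 to each element:
  17 -> 23
  1 -> 7
  19 -> 25
  6 -> 12
  9 -> 15
Therefore output = [23, 7, 25, 12, 15].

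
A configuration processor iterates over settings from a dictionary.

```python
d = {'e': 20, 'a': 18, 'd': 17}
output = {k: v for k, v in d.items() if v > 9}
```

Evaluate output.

Step 1: Filter items where value > 9:
  'e': 20 > 9: kept
  'a': 18 > 9: kept
  'd': 17 > 9: kept
Therefore output = {'e': 20, 'a': 18, 'd': 17}.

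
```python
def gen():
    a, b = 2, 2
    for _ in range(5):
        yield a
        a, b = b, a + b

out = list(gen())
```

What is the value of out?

Step 1: Fibonacci-like sequence starting with a=2, b=2:
  Iteration 1: yield a=2, then a,b = 2,4
  Iteration 2: yield a=2, then a,b = 4,6
  Iteration 3: yield a=4, then a,b = 6,10
  Iteration 4: yield a=6, then a,b = 10,16
  Iteration 5: yield a=10, then a,b = 16,26
Therefore out = [2, 2, 4, 6, 10].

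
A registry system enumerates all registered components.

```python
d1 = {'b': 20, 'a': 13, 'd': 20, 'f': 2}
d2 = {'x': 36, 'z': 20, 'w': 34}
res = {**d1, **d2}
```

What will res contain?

Step 1: Merge d1 and d2 (d2 values override on key conflicts).
Step 2: d1 has keys ['b', 'a', 'd', 'f'], d2 has keys ['x', 'z', 'w'].
Therefore res = {'b': 20, 'a': 13, 'd': 20, 'f': 2, 'x': 36, 'z': 20, 'w': 34}.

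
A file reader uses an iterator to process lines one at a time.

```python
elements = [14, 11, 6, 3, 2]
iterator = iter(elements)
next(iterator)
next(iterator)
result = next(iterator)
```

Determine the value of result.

Step 1: Create iterator over [14, 11, 6, 3, 2].
Step 2: next() consumes 14.
Step 3: next() consumes 11.
Step 4: next() returns 6.
Therefore result = 6.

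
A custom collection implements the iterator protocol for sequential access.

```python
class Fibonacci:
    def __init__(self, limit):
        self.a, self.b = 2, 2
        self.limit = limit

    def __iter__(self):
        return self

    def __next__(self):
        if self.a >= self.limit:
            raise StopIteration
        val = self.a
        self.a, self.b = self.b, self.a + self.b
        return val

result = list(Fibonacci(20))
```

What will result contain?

Step 1: Fibonacci-like sequence (a=2, b=2) until >= 20:
  Yield 2, then a,b = 2,4
  Yield 2, then a,b = 4,6
  Yield 4, then a,b = 6,10
  Yield 6, then a,b = 10,16
  Yield 10, then a,b = 16,26
  Yield 16, then a,b = 26,42
Step 2: 26 >= 20, stop.
Therefore result = [2, 2, 4, 6, 10, 16].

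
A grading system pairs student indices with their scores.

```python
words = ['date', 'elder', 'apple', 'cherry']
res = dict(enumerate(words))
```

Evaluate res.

Step 1: enumerate pairs indices with words:
  0 -> 'date'
  1 -> 'elder'
  2 -> 'apple'
  3 -> 'cherry'
Therefore res = {0: 'date', 1: 'elder', 2: 'apple', 3: 'cherry'}.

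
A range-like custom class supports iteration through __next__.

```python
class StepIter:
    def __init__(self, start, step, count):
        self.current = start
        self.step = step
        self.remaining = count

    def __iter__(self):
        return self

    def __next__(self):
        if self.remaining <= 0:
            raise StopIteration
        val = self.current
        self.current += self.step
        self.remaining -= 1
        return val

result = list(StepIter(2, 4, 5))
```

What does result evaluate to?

Step 1: StepIter starts at 2, increments by 4, for 5 steps:
  Yield 2, then current += 4
  Yield 6, then current += 4
  Yield 10, then current += 4
  Yield 14, then current += 4
  Yield 18, then current += 4
Therefore result = [2, 6, 10, 14, 18].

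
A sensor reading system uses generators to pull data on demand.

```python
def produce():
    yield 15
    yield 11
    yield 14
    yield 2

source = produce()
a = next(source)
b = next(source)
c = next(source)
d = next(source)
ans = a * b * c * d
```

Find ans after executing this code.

Step 1: Create generator and consume all values:
  a = next(source) = 15
  b = next(source) = 11
  c = next(source) = 14
  d = next(source) = 2
Step 2: ans = 15 * 11 * 14 * 2 = 4620.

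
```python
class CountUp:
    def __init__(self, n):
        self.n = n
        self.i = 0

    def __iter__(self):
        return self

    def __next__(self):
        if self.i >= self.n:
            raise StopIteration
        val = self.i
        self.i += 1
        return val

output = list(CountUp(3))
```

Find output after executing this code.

Step 1: CountUp(3) creates an iterator counting 0 to 2.
Step 2: list() consumes all values: [0, 1, 2].
Therefore output = [0, 1, 2].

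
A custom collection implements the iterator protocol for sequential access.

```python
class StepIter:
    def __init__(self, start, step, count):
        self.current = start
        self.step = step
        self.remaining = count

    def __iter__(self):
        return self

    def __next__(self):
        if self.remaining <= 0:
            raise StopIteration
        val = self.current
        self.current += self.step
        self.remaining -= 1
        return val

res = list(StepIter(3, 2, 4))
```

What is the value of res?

Step 1: StepIter starts at 3, increments by 2, for 4 steps:
  Yield 3, then current += 2
  Yield 5, then current += 2
  Yield 7, then current += 2
  Yield 9, then current += 2
Therefore res = [3, 5, 7, 9].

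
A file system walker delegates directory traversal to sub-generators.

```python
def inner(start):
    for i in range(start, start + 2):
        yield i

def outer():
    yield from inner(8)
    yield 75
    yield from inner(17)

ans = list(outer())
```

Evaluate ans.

Step 1: outer() delegates to inner(8):
  yield 8
  yield 9
Step 2: yield 75
Step 3: Delegates to inner(17):
  yield 17
  yield 18
Therefore ans = [8, 9, 75, 17, 18].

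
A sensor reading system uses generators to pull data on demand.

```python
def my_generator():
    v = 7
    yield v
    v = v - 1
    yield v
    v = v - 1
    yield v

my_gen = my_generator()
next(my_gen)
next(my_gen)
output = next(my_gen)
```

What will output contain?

Step 1: Trace through generator execution:
  Yield 1: v starts at 7, yield 7
  Yield 2: v = 7 - 1 = 6, yield 6
  Yield 3: v = 6 - 1 = 5, yield 5
Step 2: First next() gets 7, second next() gets the second value, third next() yields 5.
Therefore output = 5.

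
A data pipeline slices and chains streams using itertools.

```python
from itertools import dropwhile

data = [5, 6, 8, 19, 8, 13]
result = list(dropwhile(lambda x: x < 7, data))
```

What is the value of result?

Step 1: dropwhile drops elements while < 7:
  5 < 7: dropped
  6 < 7: dropped
  8: kept (dropping stopped)
Step 2: Remaining elements kept regardless of condition.
Therefore result = [8, 19, 8, 13].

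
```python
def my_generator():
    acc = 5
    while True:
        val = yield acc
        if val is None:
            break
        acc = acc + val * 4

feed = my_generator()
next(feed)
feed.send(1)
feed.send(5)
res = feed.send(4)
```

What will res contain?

Step 1: next() -> yield acc=5.
Step 2: send(1) -> val=1, acc = 5 + 1*4 = 9, yield 9.
Step 3: send(5) -> val=5, acc = 9 + 5*4 = 29, yield 29.
Step 4: send(4) -> val=4, acc = 29 + 4*4 = 45, yield 45.
Therefore res = 45.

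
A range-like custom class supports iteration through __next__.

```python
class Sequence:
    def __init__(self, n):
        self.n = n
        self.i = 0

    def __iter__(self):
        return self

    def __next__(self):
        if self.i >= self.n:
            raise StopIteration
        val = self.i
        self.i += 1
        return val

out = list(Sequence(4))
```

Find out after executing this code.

Step 1: Sequence(4) creates an iterator counting 0 to 3.
Step 2: list() consumes all values: [0, 1, 2, 3].
Therefore out = [0, 1, 2, 3].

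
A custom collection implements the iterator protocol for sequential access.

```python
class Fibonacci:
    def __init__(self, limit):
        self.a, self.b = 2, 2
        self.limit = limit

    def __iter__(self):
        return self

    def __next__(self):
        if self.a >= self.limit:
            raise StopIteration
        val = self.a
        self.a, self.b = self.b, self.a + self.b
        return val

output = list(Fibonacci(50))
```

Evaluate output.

Step 1: Fibonacci-like sequence (a=2, b=2) until >= 50:
  Yield 2, then a,b = 2,4
  Yield 2, then a,b = 4,6
  Yield 4, then a,b = 6,10
  Yield 6, then a,b = 10,16
  Yield 10, then a,b = 16,26
  Yield 16, then a,b = 26,42
  Yield 26, then a,b = 42,68
  Yield 42, then a,b = 68,110
Step 2: 68 >= 50, stop.
Therefore output = [2, 2, 4, 6, 10, 16, 26, 42].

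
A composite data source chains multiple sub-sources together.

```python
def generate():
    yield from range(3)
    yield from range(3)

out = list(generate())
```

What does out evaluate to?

Step 1: Trace yields in order:
  yield 0
  yield 1
  yield 2
  yield 0
  yield 1
  yield 2
Therefore out = [0, 1, 2, 0, 1, 2].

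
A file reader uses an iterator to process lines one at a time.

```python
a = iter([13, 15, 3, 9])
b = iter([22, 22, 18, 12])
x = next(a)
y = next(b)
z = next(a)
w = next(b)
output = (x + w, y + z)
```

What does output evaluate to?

Step 1: a iterates [13, 15, 3, 9], b iterates [22, 22, 18, 12].
Step 2: x = next(a) = 13, y = next(b) = 22.
Step 3: z = next(a) = 15, w = next(b) = 22.
Step 4: output = (13 + 22, 22 + 15) = (35, 37).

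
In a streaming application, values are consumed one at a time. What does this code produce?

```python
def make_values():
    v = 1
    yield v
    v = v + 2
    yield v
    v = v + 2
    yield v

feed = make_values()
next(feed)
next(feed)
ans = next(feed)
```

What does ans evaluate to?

Step 1: Trace through generator execution:
  Yield 1: v starts at 1, yield 1
  Yield 2: v = 1 + 2 = 3, yield 3
  Yield 3: v = 3 + 2 = 5, yield 5
Step 2: First next() gets 1, second next() gets the second value, third next() yields 5.
Therefore ans = 5.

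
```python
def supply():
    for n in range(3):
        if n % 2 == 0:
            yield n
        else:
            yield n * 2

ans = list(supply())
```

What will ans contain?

Step 1: For each n in range(3), yield n if even, else n*2:
  n=0 (even): yield 0
  n=1 (odd): yield 1*2 = 2
  n=2 (even): yield 2
Therefore ans = [0, 2, 2].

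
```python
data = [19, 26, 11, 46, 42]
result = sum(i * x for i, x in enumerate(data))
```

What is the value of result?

Step 1: Compute i * x for each (i, x) in enumerate([19, 26, 11, 46, 42]):
  i=0, x=19: 0*19 = 0
  i=1, x=26: 1*26 = 26
  i=2, x=11: 2*11 = 22
  i=3, x=46: 3*46 = 138
  i=4, x=42: 4*42 = 168
Step 2: sum = 0 + 26 + 22 + 138 + 168 = 354.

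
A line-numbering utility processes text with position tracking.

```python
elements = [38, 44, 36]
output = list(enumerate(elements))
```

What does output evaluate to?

Step 1: enumerate pairs each element with its index:
  (0, 38)
  (1, 44)
  (2, 36)
Therefore output = [(0, 38), (1, 44), (2, 36)].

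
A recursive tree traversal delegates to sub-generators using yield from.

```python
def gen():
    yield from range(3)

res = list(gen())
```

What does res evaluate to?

Step 1: yield from delegates to the iterable, yielding each element.
Step 2: Collected values: [0, 1, 2].
Therefore res = [0, 1, 2].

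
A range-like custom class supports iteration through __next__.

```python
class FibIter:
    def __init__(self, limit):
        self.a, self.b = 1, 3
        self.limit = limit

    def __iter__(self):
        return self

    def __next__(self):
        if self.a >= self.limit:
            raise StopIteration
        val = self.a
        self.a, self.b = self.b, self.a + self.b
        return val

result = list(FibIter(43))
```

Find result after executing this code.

Step 1: Fibonacci-like sequence (a=1, b=3) until >= 43:
  Yield 1, then a,b = 3,4
  Yield 3, then a,b = 4,7
  Yield 4, then a,b = 7,11
  Yield 7, then a,b = 11,18
  Yield 11, then a,b = 18,29
  Yield 18, then a,b = 29,47
  Yield 29, then a,b = 47,76
Step 2: 47 >= 43, stop.
Therefore result = [1, 3, 4, 7, 11, 18, 29].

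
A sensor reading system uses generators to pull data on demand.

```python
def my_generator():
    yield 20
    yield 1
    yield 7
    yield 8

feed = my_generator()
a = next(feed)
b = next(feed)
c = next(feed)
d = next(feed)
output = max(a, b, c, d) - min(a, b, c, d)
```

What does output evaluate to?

Step 1: Create generator and consume all values:
  a = next(feed) = 20
  b = next(feed) = 1
  c = next(feed) = 7
  d = next(feed) = 8
Step 2: max = 20, min = 1, output = 20 - 1 = 19.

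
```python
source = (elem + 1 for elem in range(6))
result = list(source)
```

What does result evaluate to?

Step 1: For each elem in range(6), compute elem+1:
  elem=0: 0+1 = 1
  elem=1: 1+1 = 2
  elem=2: 2+1 = 3
  elem=3: 3+1 = 4
  elem=4: 4+1 = 5
  elem=5: 5+1 = 6
Therefore result = [1, 2, 3, 4, 5, 6].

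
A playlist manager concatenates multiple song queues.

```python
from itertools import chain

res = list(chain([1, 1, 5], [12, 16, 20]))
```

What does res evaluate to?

Step 1: chain() concatenates iterables: [1, 1, 5] + [12, 16, 20].
Therefore res = [1, 1, 5, 12, 16, 20].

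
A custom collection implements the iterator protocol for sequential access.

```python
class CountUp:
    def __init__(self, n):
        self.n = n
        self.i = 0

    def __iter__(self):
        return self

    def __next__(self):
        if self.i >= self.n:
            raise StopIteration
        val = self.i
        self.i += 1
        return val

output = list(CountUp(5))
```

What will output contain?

Step 1: CountUp(5) creates an iterator counting 0 to 4.
Step 2: list() consumes all values: [0, 1, 2, 3, 4].
Therefore output = [0, 1, 2, 3, 4].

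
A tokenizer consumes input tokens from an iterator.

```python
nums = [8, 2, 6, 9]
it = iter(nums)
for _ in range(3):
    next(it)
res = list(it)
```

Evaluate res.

Step 1: Create iterator over [8, 2, 6, 9].
Step 2: Advance 3 positions (consuming [8, 2, 6]).
Step 3: list() collects remaining elements: [9].
Therefore res = [9].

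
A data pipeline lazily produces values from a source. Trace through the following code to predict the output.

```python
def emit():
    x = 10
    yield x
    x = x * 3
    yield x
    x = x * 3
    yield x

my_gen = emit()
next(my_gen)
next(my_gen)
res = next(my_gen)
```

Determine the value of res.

Step 1: Trace through generator execution:
  Yield 1: x starts at 10, yield 10
  Yield 2: x = 10 * 3 = 30, yield 30
  Yield 3: x = 30 * 3 = 90, yield 90
Step 2: First next() gets 10, second next() gets the second value, third next() yields 90.
Therefore res = 90.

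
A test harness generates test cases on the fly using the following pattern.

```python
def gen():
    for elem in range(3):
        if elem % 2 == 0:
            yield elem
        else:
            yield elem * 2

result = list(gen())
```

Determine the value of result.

Step 1: For each elem in range(3), yield elem if even, else elem*2:
  elem=0 (even): yield 0
  elem=1 (odd): yield 1*2 = 2
  elem=2 (even): yield 2
Therefore result = [0, 2, 2].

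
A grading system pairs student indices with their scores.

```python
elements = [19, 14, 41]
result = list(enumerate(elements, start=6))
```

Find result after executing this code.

Step 1: enumerate with start=6:
  (6, 19)
  (7, 14)
  (8, 41)
Therefore result = [(6, 19), (7, 14), (8, 41)].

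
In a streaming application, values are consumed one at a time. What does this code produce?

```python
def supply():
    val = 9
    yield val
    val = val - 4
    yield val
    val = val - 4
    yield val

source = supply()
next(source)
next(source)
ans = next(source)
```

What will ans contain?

Step 1: Trace through generator execution:
  Yield 1: val starts at 9, yield 9
  Yield 2: val = 9 - 4 = 5, yield 5
  Yield 3: val = 5 - 4 = 1, yield 1
Step 2: First next() gets 9, second next() gets the second value, third next() yields 1.
Therefore ans = 1.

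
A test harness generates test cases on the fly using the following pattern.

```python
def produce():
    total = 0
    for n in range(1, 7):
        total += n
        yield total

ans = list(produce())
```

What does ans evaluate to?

Step 1: Generator accumulates running sum:
  n=1: total = 1, yield 1
  n=2: total = 3, yield 3
  n=3: total = 6, yield 6
  n=4: total = 10, yield 10
  n=5: total = 15, yield 15
  n=6: total = 21, yield 21
Therefore ans = [1, 3, 6, 10, 15, 21].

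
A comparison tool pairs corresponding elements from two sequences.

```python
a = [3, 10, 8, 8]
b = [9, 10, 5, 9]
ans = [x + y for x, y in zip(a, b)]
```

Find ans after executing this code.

Step 1: Add corresponding elements:
  3 + 9 = 12
  10 + 10 = 20
  8 + 5 = 13
  8 + 9 = 17
Therefore ans = [12, 20, 13, 17].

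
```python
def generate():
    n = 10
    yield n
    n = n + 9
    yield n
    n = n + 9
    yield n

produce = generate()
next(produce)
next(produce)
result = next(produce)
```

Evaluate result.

Step 1: Trace through generator execution:
  Yield 1: n starts at 10, yield 10
  Yield 2: n = 10 + 9 = 19, yield 19
  Yield 3: n = 19 + 9 = 28, yield 28
Step 2: First next() gets 10, second next() gets the second value, third next() yields 28.
Therefore result = 28.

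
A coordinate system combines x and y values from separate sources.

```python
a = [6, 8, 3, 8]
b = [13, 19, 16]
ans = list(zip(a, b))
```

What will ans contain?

Step 1: zip stops at shortest (len(a)=4, len(b)=3):
  Index 0: (6, 13)
  Index 1: (8, 19)
  Index 2: (3, 16)
Step 2: Last element of a (8) has no pair, dropped.
Therefore ans = [(6, 13), (8, 19), (3, 16)].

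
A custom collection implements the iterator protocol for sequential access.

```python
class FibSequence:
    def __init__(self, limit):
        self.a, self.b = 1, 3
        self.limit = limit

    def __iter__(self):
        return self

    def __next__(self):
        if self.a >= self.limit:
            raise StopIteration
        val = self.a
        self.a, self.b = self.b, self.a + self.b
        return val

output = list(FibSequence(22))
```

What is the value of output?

Step 1: Fibonacci-like sequence (a=1, b=3) until >= 22:
  Yield 1, then a,b = 3,4
  Yield 3, then a,b = 4,7
  Yield 4, then a,b = 7,11
  Yield 7, then a,b = 11,18
  Yield 11, then a,b = 18,29
  Yield 18, then a,b = 29,47
Step 2: 29 >= 22, stop.
Therefore output = [1, 3, 4, 7, 11, 18].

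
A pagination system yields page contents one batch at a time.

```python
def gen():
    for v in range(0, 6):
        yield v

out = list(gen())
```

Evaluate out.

Step 1: The generator yields each value from range(0, 6).
Step 2: list() consumes all yields: [0, 1, 2, 3, 4, 5].
Therefore out = [0, 1, 2, 3, 4, 5].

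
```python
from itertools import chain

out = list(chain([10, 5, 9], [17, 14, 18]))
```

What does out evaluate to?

Step 1: chain() concatenates iterables: [10, 5, 9] + [17, 14, 18].
Therefore out = [10, 5, 9, 17, 14, 18].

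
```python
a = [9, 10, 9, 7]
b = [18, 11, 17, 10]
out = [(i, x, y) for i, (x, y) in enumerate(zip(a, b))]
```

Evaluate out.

Step 1: enumerate(zip(a, b)) gives index with paired elements:
  i=0: (9, 18)
  i=1: (10, 11)
  i=2: (9, 17)
  i=3: (7, 10)
Therefore out = [(0, 9, 18), (1, 10, 11), (2, 9, 17), (3, 7, 10)].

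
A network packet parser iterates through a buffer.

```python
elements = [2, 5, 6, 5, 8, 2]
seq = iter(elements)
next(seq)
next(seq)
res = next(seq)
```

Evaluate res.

Step 1: Create iterator over [2, 5, 6, 5, 8, 2].
Step 2: next() consumes 2.
Step 3: next() consumes 5.
Step 4: next() returns 6.
Therefore res = 6.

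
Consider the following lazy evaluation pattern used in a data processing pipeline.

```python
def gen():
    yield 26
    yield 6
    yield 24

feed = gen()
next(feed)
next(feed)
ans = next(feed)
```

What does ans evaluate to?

Step 1: gen() creates a generator.
Step 2: next(feed) yields 26 (consumed and discarded).
Step 3: next(feed) yields 6 (consumed and discarded).
Step 4: next(feed) yields 24, assigned to ans.
Therefore ans = 24.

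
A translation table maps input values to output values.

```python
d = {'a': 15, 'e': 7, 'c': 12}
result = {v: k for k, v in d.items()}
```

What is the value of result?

Step 1: Invert dict (swap keys and values):
  'a': 15 -> 15: 'a'
  'e': 7 -> 7: 'e'
  'c': 12 -> 12: 'c'
Therefore result = {15: 'a', 7: 'e', 12: 'c'}.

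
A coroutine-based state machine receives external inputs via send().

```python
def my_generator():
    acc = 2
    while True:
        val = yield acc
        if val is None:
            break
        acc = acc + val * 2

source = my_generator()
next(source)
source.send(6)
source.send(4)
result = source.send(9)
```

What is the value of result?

Step 1: next() -> yield acc=2.
Step 2: send(6) -> val=6, acc = 2 + 6*2 = 14, yield 14.
Step 3: send(4) -> val=4, acc = 14 + 4*2 = 22, yield 22.
Step 4: send(9) -> val=9, acc = 22 + 9*2 = 40, yield 40.
Therefore result = 40.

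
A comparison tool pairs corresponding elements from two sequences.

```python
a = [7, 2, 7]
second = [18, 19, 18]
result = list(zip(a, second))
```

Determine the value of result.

Step 1: zip pairs elements at same index:
  Index 0: (7, 18)
  Index 1: (2, 19)
  Index 2: (7, 18)
Therefore result = [(7, 18), (2, 19), (7, 18)].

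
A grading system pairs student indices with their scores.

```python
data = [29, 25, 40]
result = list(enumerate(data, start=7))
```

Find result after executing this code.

Step 1: enumerate with start=7:
  (7, 29)
  (8, 25)
  (9, 40)
Therefore result = [(7, 29), (8, 25), (9, 40)].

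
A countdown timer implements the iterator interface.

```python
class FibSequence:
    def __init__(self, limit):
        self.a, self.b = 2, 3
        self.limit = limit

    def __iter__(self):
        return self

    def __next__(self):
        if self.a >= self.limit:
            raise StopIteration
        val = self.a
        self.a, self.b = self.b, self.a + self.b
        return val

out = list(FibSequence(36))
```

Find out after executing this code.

Step 1: Fibonacci-like sequence (a=2, b=3) until >= 36:
  Yield 2, then a,b = 3,5
  Yield 3, then a,b = 5,8
  Yield 5, then a,b = 8,13
  Yield 8, then a,b = 13,21
  Yield 13, then a,b = 21,34
  Yield 21, then a,b = 34,55
  Yield 34, then a,b = 55,89
Step 2: 55 >= 36, stop.
Therefore out = [2, 3, 5, 8, 13, 21, 34].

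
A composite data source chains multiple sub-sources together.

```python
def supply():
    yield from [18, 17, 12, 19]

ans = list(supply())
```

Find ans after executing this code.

Step 1: yield from delegates to the iterable, yielding each element.
Step 2: Collected values: [18, 17, 12, 19].
Therefore ans = [18, 17, 12, 19].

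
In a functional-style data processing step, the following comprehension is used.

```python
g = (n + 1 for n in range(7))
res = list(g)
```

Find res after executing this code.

Step 1: For each n in range(7), compute n+1:
  n=0: 0+1 = 1
  n=1: 1+1 = 2
  n=2: 2+1 = 3
  n=3: 3+1 = 4
  n=4: 4+1 = 5
  n=5: 5+1 = 6
  n=6: 6+1 = 7
Therefore res = [1, 2, 3, 4, 5, 6, 7].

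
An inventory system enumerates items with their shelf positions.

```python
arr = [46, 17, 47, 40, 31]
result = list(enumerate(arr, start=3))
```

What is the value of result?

Step 1: enumerate with start=3:
  (3, 46)
  (4, 17)
  (5, 47)
  (6, 40)
  (7, 31)
Therefore result = [(3, 46), (4, 17), (5, 47), (6, 40), (7, 31)].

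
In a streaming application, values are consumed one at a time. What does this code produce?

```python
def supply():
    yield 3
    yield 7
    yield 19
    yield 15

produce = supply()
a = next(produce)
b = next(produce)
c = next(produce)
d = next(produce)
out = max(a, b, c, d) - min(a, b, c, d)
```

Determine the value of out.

Step 1: Create generator and consume all values:
  a = next(produce) = 3
  b = next(produce) = 7
  c = next(produce) = 19
  d = next(produce) = 15
Step 2: max = 19, min = 3, out = 19 - 3 = 16.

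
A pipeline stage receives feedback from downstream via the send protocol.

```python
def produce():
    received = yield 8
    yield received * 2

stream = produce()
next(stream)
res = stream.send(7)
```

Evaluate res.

Step 1: next(stream) advances to first yield, producing 8.
Step 2: send(7) resumes, received = 7.
Step 3: yield received * 2 = 7 * 2 = 14.
Therefore res = 14.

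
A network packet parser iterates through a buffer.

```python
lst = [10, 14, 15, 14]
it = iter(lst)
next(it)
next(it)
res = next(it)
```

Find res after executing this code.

Step 1: Create iterator over [10, 14, 15, 14].
Step 2: next() consumes 10.
Step 3: next() consumes 14.
Step 4: next() returns 15.
Therefore res = 15.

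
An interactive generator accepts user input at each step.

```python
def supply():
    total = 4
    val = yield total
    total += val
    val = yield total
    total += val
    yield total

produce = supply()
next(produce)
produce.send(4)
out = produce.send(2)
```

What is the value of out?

Step 1: next() -> yield total=4.
Step 2: send(4) -> val=4, total = 4+4 = 8, yield 8.
Step 3: send(2) -> val=2, total = 8+2 = 10, yield 10.
Therefore out = 10.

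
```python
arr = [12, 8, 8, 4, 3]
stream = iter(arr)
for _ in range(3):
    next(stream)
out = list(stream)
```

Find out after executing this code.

Step 1: Create iterator over [12, 8, 8, 4, 3].
Step 2: Advance 3 positions (consuming [12, 8, 8]).
Step 3: list() collects remaining elements: [4, 3].
Therefore out = [4, 3].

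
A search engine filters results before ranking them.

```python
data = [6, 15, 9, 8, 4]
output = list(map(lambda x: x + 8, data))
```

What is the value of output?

Step 1: Apply lambda x: x + 8 to each element:
  6 -> 14
  15 -> 23
  9 -> 17
  8 -> 16
  4 -> 12
Therefore output = [14, 23, 17, 16, 12].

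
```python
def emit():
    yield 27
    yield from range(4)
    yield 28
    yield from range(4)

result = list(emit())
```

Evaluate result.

Step 1: Trace yields in order:
  yield 27
  yield 0
  yield 1
  yield 2
  yield 3
  yield 28
  yield 0
  yield 1
  yield 2
  yield 3
Therefore result = [27, 0, 1, 2, 3, 28, 0, 1, 2, 3].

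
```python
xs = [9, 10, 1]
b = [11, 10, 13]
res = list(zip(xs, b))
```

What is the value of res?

Step 1: zip pairs elements at same index:
  Index 0: (9, 11)
  Index 1: (10, 10)
  Index 2: (1, 13)
Therefore res = [(9, 11), (10, 10), (1, 13)].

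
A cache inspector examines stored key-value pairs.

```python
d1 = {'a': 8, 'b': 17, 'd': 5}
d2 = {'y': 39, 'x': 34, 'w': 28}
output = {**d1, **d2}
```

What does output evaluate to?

Step 1: Merge d1 and d2 (d2 values override on key conflicts).
Step 2: d1 has keys ['a', 'b', 'd'], d2 has keys ['y', 'x', 'w'].
Therefore output = {'a': 8, 'b': 17, 'd': 5, 'y': 39, 'x': 34, 'w': 28}.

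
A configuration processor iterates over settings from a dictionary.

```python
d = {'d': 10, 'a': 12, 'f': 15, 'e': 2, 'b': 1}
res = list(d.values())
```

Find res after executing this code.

Step 1: d.values() returns the dictionary values in insertion order.
Therefore res = [10, 12, 15, 2, 1].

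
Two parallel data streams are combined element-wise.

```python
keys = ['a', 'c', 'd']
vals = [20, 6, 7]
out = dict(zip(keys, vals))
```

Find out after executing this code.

Step 1: zip pairs keys with values:
  'a' -> 20
  'c' -> 6
  'd' -> 7
Therefore out = {'a': 20, 'c': 6, 'd': 7}.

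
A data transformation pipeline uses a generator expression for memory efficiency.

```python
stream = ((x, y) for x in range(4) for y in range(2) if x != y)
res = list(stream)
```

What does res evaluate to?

Step 1: Nested generator over range(4) x range(2) where x != y:
  (0, 0): excluded (x == y)
  (0, 1): included
  (1, 0): included
  (1, 1): excluded (x == y)
  (2, 0): included
  (2, 1): included
  (3, 0): included
  (3, 1): included
Therefore res = [(0, 1), (1, 0), (2, 0), (2, 1), (3, 0), (3, 1)].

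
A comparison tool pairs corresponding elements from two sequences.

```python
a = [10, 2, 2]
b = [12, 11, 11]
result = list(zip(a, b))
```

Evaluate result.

Step 1: zip pairs elements at same index:
  Index 0: (10, 12)
  Index 1: (2, 11)
  Index 2: (2, 11)
Therefore result = [(10, 12), (2, 11), (2, 11)].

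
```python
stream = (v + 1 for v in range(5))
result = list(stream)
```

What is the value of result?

Step 1: For each v in range(5), compute v+1:
  v=0: 0+1 = 1
  v=1: 1+1 = 2
  v=2: 2+1 = 3
  v=3: 3+1 = 4
  v=4: 4+1 = 5
Therefore result = [1, 2, 3, 4, 5].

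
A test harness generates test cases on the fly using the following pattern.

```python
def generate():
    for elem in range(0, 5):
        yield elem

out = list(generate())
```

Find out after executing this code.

Step 1: The generator yields each value from range(0, 5).
Step 2: list() consumes all yields: [0, 1, 2, 3, 4].
Therefore out = [0, 1, 2, 3, 4].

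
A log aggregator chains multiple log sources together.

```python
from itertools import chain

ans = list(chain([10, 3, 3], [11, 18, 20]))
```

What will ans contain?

Step 1: chain() concatenates iterables: [10, 3, 3] + [11, 18, 20].
Therefore ans = [10, 3, 3, 11, 18, 20].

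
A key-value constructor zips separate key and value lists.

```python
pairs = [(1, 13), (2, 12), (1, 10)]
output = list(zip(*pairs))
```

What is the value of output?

Step 1: zip(*pairs) transposes: unzips [(1, 13), (2, 12), (1, 10)] into separate sequences.
Step 2: First elements: (1, 2, 1), second elements: (13, 12, 10).
Therefore output = [(1, 2, 1), (13, 12, 10)].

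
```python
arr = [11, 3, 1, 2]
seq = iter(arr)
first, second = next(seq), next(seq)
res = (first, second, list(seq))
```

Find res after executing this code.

Step 1: Create iterator over [11, 3, 1, 2].
Step 2: first = 11, second = 3.
Step 3: Remaining elements: [1, 2].
Therefore res = (11, 3, [1, 2]).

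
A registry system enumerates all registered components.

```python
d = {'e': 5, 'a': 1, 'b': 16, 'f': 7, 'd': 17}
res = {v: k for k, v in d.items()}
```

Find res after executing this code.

Step 1: Invert dict (swap keys and values):
  'e': 5 -> 5: 'e'
  'a': 1 -> 1: 'a'
  'b': 16 -> 16: 'b'
  'f': 7 -> 7: 'f'
  'd': 17 -> 17: 'd'
Therefore res = {5: 'e', 1: 'a', 16: 'b', 7: 'f', 17: 'd'}.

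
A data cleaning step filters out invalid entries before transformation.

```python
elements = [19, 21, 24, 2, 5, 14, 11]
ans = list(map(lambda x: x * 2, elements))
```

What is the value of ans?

Step 1: Apply lambda x: x * 2 to each element:
  19 -> 38
  21 -> 42
  24 -> 48
  2 -> 4
  5 -> 10
  14 -> 28
  11 -> 22
Therefore ans = [38, 42, 48, 4, 10, 28, 22].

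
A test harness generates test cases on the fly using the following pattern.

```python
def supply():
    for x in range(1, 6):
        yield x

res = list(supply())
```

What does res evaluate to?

Step 1: The generator yields each value from range(1, 6).
Step 2: list() consumes all yields: [1, 2, 3, 4, 5].
Therefore res = [1, 2, 3, 4, 5].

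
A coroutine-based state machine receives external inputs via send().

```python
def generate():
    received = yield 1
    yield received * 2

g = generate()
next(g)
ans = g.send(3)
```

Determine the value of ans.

Step 1: next(g) advances to first yield, producing 1.
Step 2: send(3) resumes, received = 3.
Step 3: yield received * 2 = 3 * 2 = 6.
Therefore ans = 6.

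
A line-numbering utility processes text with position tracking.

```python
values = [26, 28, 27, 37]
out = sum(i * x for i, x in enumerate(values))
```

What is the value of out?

Step 1: Compute i * x for each (i, x) in enumerate([26, 28, 27, 37]):
  i=0, x=26: 0*26 = 0
  i=1, x=28: 1*28 = 28
  i=2, x=27: 2*27 = 54
  i=3, x=37: 3*37 = 111
Step 2: sum = 0 + 28 + 54 + 111 = 193.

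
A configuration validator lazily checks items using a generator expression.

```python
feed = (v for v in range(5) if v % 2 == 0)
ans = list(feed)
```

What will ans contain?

Step 1: Filter range(5) keeping only even values:
  v=0: even, included
  v=1: odd, excluded
  v=2: even, included
  v=3: odd, excluded
  v=4: even, included
Therefore ans = [0, 2, 4].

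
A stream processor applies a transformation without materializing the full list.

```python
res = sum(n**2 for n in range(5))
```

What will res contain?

Step 1: Compute n**2 for each n in range(5):
  n=0: 0**2 = 0
  n=1: 1**2 = 1
  n=2: 2**2 = 4
  n=3: 3**2 = 9
  n=4: 4**2 = 16
Step 2: sum = 0 + 1 + 4 + 9 + 16 = 30.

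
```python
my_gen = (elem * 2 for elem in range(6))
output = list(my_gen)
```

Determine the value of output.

Step 1: For each elem in range(6), compute elem*2:
  elem=0: 0*2 = 0
  elem=1: 1*2 = 2
  elem=2: 2*2 = 4
  elem=3: 3*2 = 6
  elem=4: 4*2 = 8
  elem=5: 5*2 = 10
Therefore output = [0, 2, 4, 6, 8, 10].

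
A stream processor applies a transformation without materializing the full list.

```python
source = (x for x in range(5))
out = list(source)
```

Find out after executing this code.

Step 1: Generator expression iterates range(5): [0, 1, 2, 3, 4].
Step 2: list() collects all values.
Therefore out = [0, 1, 2, 3, 4].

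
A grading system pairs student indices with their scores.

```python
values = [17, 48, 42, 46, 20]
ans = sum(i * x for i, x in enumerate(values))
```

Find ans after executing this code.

Step 1: Compute i * x for each (i, x) in enumerate([17, 48, 42, 46, 20]):
  i=0, x=17: 0*17 = 0
  i=1, x=48: 1*48 = 48
  i=2, x=42: 2*42 = 84
  i=3, x=46: 3*46 = 138
  i=4, x=20: 4*20 = 80
Step 2: sum = 0 + 48 + 84 + 138 + 80 = 350.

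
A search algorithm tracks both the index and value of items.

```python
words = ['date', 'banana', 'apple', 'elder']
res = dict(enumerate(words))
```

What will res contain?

Step 1: enumerate pairs indices with words:
  0 -> 'date'
  1 -> 'banana'
  2 -> 'apple'
  3 -> 'elder'
Therefore res = {0: 'date', 1: 'banana', 2: 'apple', 3: 'elder'}.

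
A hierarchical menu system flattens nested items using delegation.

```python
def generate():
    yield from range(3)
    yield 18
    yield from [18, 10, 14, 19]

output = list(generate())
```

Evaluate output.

Step 1: Trace yields in order:
  yield 0
  yield 1
  yield 2
  yield 18
  yield 18
  yield 10
  yield 14
  yield 19
Therefore output = [0, 1, 2, 18, 18, 10, 14, 19].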